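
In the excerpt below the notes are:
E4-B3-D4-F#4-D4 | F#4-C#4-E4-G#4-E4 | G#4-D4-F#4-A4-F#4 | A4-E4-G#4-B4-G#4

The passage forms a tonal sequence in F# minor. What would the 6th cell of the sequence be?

C#5 G#4 B4 D5 B4

Unit = 5 notes; the statements start on E4, F#4, G#4, A4, moving up a 2nd each time.
Continuing the starts: B4 → C#5.
From C#5 the diatonic shape gives C#5 G#4 B4 D5 B4.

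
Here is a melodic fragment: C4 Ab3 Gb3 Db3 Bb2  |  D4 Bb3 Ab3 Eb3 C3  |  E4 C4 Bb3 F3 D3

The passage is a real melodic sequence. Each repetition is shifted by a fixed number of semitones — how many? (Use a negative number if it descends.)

2

Unit = 5 notes; the statements start on C4, D4, E4, moving up a 2nd each time.
Counting half-steps from C4 to D4: 2.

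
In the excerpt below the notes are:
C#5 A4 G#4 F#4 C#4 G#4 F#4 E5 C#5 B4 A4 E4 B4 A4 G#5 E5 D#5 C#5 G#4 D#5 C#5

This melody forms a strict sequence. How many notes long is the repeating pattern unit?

7

Try groups of 7 (3 cells in 21 notes):
C#5 A4 G#4 F#4 C#4 G#4 F#4 | E5 C#5 B4 A4 E4 B4 A4 | G#5 E5 D#5 C#5 G#4 D#5 C#5
That's a consistent up a 3rd shift per cell, and no other grouping gives one.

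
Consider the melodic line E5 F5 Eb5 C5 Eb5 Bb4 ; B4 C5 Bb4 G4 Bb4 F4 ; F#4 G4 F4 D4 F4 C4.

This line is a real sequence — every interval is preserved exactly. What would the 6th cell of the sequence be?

Unit = 6 notes; the statements start on E5, B4, F#4, moving down a 4th each time.
Carrying on: C#4 → G#3 → D#3.
Statement 6 starts on D#3 and keeps the same exact contour: D#3 E3 D3 B2 D3 A2.

D#3 E3 D3 B2 D3 A2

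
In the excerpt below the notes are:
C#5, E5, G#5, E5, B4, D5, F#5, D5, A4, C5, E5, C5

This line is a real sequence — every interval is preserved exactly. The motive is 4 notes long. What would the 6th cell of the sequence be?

Unit = 4 notes; the statements start on C#5, B4, A4, moving down a 2nd each time.
Carrying on: G4 → F4 → Eb4.
From Eb4 the exact shape gives Eb4 Gb4 Bb4 Gb4.

Eb4 Gb4 Bb4 Gb4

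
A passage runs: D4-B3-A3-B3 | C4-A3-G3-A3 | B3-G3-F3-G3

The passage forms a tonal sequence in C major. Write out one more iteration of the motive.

With a 4-note motive the entries are D4, C4, B3, each down a 2nd from the previous.
From A3 the diatonic shape gives A3 F3 E3 F3.

A3 F3 E3 F3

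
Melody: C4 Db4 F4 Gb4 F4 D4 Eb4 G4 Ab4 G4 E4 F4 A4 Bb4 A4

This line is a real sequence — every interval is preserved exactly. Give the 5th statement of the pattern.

G#4 A4 C#5 D5 C#5

Taking 5-note groups, the heads are C4, D4, E4: the pattern moves up a 2nd.
Extending up a 2nd: F#4 → G#4.
Statement 5 starts on G#4 and keeps the same exact contour: G#4 A4 C#5 D5 C#5.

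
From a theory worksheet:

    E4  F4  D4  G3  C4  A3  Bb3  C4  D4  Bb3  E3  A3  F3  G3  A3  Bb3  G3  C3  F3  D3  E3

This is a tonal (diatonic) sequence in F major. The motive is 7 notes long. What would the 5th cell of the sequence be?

With a 7-note motive the entries are E4, C4, A3, each down a 3rd from the previous.
Carrying on: F3 → D3.
From D3 the diatonic shape gives D3 E3 C3 F2 Bb2 G2 A2.

D3 E3 C3 F2 Bb2 G2 A2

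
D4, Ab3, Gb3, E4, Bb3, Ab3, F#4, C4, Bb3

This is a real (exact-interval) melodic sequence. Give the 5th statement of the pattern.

Taking 3-note groups, the heads are D4, E4, F#4: the pattern moves up a 2nd.
Extending up a 2nd: G#4 → A#4.
From A#4 the exact shape gives A#4 E4 D4.

A#4 E4 D4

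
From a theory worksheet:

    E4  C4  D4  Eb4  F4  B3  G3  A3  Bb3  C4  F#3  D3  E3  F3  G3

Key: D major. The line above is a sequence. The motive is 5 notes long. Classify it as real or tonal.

real

Each cell has the same semitone pattern (-4, 2, 1, 2) — intervals are preserved exactly.
And C4 lies outside D major, so the sequence is real rather than tonal.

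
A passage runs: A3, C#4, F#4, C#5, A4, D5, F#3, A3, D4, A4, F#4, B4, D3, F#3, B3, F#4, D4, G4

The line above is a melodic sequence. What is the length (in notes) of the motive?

There are 18 notes; a 6-note unit gives 3 cells:
A3 C#4 F#4 C#5 A4 D5 | F#3 A3 D4 A4 F#4 B4 | D3 F#3 B3 F#4 D4 G4
Each cell is the previous one down a 3rd — so the unit is 6 notes.

6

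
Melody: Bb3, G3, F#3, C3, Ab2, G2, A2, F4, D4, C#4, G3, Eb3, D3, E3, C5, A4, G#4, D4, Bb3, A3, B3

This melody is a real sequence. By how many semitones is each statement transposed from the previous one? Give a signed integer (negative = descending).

With a 7-note motive the entries are Bb3, F4, C5, each up a 5th from the previous.
Bb3→F4 is 65 − 58 = 7 semitones.

7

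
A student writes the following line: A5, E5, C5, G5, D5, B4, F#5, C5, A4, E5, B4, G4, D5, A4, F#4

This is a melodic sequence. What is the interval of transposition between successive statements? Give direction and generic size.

The 3-note cells begin on A5, G5, F#5, E5, D5 — each down a 2nd from the last.
A5 to G5 is down a 2nd.

down a 2nd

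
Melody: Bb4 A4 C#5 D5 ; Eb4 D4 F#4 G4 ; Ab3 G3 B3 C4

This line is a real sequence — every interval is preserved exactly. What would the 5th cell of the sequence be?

Gb2 F2 A2 Bb2

Taking 4-note groups, the heads are Bb4, Eb4, Ab3: the pattern moves down a 5th.
Continuing the starts: Db3 → Gb2.
So cell 5 is Gb2 F2 A2 Bb2.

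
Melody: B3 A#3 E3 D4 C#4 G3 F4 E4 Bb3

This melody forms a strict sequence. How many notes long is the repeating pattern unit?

9 notes total. Splitting into 3 groups of 3:
B3 A#3 E3 | D4 C#4 G3 | F4 E4 Bb3
That's a consistent up a 3rd shift per cell, and no other grouping gives one.

3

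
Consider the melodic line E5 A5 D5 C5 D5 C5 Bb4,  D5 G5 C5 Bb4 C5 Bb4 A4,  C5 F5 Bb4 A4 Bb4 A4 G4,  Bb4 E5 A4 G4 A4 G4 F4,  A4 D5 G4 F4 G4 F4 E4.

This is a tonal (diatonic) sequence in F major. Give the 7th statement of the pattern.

F4 Bb4 E4 D4 E4 D4 C4

Unit = 7 notes; the statements start on E5, D5, C5, Bb4, A4, moving down a 2nd each time.
Carrying on: G4 → F4.
So cell 7 is F4 Bb4 E4 D4 E4 D4 C4.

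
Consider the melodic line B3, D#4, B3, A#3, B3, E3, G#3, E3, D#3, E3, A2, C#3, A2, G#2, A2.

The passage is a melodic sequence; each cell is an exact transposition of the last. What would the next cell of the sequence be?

D2 F#2 D2 C#2 D2

With a 5-note motive the entries are B3, E3, A2, each down a 5th from the previous.
Statement 4 starts on D2 and keeps the same exact contour: D2 F#2 D2 C#2 D2.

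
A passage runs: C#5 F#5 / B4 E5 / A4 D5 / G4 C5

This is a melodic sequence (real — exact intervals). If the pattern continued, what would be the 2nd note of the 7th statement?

Gb4

With 2-note cells, note 2 of each statement runs F#5, E5, D5, C5.
Carrying that down a 2nd forward: Bb4 → Ab4 → Gb4.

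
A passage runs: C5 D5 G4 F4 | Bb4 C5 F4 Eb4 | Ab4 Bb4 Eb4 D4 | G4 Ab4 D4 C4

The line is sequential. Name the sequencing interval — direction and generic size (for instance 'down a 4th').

Unit = 4 notes; the statements start on C5, Bb4, Ab4, G4, moving down a 2nd each time.
C5 to Bb4 is down a 2nd.

down a 2nd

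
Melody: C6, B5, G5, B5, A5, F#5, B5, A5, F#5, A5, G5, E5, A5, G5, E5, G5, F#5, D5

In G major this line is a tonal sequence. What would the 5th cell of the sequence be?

With a 6-note motive the entries are C6, B5, A5, each down a 2nd from the previous.
Extending down a 2nd: G5 → F#5.
From F#5 the diatonic shape gives F#5 E5 C5 E5 D5 B4.

F#5 E5 C5 E5 D5 B4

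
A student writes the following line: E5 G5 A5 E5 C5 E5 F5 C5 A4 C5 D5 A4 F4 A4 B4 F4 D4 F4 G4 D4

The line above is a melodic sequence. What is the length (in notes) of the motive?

Try groups of 4 (5 cells in 20 notes):
E5 G5 A5 E5 | C5 E5 F5 C5 | A4 C5 D5 A4 | F4 A4 B4 F4 | D4 F4 G4 D4
Each cell is the previous one down a 3rd — so the unit is 4 notes.

4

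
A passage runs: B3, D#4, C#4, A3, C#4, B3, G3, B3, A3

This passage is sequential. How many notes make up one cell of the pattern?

3

Try groups of 3 (3 cells in 9 notes):
B3 D#4 C#4 | A3 C#4 B3 | G3 B3 A3
Each cell is the previous one down a 2nd — so the unit is 3 notes.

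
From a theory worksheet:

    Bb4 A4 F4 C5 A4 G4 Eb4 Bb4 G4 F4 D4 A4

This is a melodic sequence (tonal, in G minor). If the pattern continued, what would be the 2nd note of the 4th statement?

Eb4

The unit is 4 notes. Position-2 pitches of the 3 shown cells: A4, G4, F4.
Each moves down a 2nd; the next is Eb4.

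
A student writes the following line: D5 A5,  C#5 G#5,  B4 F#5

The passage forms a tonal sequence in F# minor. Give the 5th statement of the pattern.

Taking 2-note groups, the heads are D5, C#5, B4: the pattern moves down a 2nd.
Carrying on: A4 → G#4.
Statement 5 starts on G#4 and keeps the same diatonic contour: G#4 D5.

G#4 D5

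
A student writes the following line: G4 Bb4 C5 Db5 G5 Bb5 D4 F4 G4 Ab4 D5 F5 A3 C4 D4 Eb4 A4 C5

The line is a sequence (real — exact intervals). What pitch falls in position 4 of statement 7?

With 6-note cells, note 4 of each statement runs Db5, Ab4, Eb4.
Carrying that down a 4th forward: Bb3 → F3 → C3 → G2.

G2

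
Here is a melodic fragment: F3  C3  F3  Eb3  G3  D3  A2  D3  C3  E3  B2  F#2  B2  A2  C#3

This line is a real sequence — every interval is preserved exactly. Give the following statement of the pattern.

G#2 D#2 G#2 F#2 A#2

Unit = 5 notes; the statements start on F3, D3, B2, moving down a 3rd each time.
Statement 4 starts on G#2 and keeps the same exact contour: G#2 D#2 G#2 F#2 A#2.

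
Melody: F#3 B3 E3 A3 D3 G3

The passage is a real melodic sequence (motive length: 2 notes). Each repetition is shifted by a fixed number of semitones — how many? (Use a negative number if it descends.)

-2

Unit = 2 notes; the statements start on F#3, E3, D3, moving down a 2nd each time.
Counting half-steps from F#3 to E3: -2.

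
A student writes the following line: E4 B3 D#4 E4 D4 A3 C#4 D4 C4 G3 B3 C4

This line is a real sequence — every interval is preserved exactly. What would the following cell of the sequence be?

Bb3 F3 A3 Bb3

Taking 4-note groups, the heads are E4, D4, C4: the pattern moves down a 2nd.
So cell 4 is Bb3 F3 A3 Bb3.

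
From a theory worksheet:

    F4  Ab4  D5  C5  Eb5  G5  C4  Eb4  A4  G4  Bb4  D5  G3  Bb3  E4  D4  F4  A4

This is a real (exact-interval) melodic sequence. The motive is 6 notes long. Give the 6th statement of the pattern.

Unit = 6 notes; the statements start on F4, C4, G3, moving down a 4th each time.
Extending down a 4th: D3 → A2 → E2.
Statement 6 starts on E2 and keeps the same exact contour: E2 G2 C#3 B2 D3 F#3.

E2 G2 C#3 B2 D3 F#3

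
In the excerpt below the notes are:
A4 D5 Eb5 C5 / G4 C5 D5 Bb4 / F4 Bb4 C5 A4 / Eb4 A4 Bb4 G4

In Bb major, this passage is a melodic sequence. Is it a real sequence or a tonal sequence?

Every note is diatonic to Bb major.
Cell 1 has +1 semitones from note 2 to 3, but cell 2 has +2 — the interval quality changes while the contour stays the same, which is the hallmark of a tonal sequence.

tonal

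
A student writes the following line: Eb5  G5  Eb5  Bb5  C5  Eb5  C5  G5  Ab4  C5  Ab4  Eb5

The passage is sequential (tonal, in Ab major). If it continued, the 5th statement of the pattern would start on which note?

Db4

The 4-note cells begin on Eb5, C5, Ab4 — each down a 3rd from the last.
Continuing: F4 → Db4. Statement 5 starts on Db4.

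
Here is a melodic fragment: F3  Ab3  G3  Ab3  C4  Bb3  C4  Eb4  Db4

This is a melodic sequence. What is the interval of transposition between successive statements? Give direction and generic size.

The 3-note cells begin on F3, Ab3, C4 — each up a 3rd from the last.
From F3 to Ab3: up a 3rd.

up a 3rd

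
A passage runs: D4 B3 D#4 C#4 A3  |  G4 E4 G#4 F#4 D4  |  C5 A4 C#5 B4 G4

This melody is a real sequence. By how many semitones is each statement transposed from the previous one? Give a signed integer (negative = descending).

Taking 5-note groups, the heads are D4, G4, C5: the pattern moves up a 4th.
D4→G4 is 67 − 62 = 5 semitones.

5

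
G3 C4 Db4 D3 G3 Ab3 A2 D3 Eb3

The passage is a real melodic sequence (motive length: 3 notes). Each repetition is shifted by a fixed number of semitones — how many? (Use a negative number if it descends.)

With a 3-note motive the entries are G3, D3, A2, each down a 4th from the previous.
G3→D3 is 50 − 55 = -5 semitones.

-5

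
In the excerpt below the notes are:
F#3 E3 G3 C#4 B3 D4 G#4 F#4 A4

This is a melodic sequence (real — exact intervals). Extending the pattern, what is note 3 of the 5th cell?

With 3-note cells, note 3 of each statement runs G3, D4, A4.
Extending up a 5th: E5 → B5.

B5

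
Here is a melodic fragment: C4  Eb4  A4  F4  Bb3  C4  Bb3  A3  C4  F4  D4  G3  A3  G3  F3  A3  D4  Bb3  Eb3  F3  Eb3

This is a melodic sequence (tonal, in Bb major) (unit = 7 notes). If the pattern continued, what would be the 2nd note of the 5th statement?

The unit is 7 notes. Position-2 pitches of the 3 shown cells: Eb4, C4, A3.
Extending down a 3rd: F3 → D3.

D3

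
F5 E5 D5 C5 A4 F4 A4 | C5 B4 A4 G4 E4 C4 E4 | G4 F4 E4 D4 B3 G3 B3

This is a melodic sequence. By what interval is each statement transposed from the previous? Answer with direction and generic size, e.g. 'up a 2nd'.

With a 7-note motive the entries are F5, C5, G4, each down a 4th from the previous.
F5 to C5 is down a 4th.

down a 4th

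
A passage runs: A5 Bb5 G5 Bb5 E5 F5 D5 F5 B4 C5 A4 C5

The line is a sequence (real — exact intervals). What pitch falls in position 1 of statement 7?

D#3

The unit is 4 notes. Position-1 pitches of the 3 shown cells: A5, E5, B4.
Extending down a 4th: F#4 → C#4 → G#3 → D#3.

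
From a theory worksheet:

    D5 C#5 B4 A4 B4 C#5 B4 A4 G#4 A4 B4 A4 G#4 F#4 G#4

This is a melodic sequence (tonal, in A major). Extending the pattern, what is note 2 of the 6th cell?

The unit is 5 notes. Position-2 pitches of the 3 shown cells: C#5, B4, A4.
Each moves down a 2nd. Continuing: G#4 → F#4 → E4.

E4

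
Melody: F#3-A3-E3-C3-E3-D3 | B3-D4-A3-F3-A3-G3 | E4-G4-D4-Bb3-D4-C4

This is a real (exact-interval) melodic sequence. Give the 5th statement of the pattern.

With a 6-note motive the entries are F#3, B3, E4, each up a 4th from the previous.
Continuing the starts: A4 → D5.
From D5 the exact shape gives D5 F5 C5 Ab4 C5 Bb4.

D5 F5 C5 Ab4 C5 Bb4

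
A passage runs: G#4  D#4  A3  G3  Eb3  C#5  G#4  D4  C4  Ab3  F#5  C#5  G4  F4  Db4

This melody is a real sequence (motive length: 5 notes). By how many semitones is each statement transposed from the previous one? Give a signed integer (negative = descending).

5

With a 5-note motive the entries are G#4, C#5, F#5, each up a 4th from the previous.
G#4→C#5 is 73 − 68 = 5 semitones.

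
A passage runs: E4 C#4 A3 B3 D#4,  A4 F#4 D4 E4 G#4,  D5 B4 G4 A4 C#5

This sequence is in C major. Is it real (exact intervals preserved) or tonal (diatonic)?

Each cell has the same semitone pattern (-3, -4, 2, 4) — intervals are preserved exactly.
And C#4 lies outside C major, so the sequence is real rather than tonal.

real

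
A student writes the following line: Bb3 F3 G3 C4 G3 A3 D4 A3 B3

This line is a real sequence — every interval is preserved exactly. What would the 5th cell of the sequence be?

F#4 C#4 D#4

With a 3-note motive the entries are Bb3, C4, D4, each up a 2nd from the previous.
Continuing the starts: E4 → F#4.
From F#4 the exact shape gives F#4 C#4 D#4.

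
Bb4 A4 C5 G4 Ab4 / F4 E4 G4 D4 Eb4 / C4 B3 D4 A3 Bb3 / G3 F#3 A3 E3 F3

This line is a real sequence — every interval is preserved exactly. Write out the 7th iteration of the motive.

E2 D#2 F#2 C#2 D2

With a 5-note motive the entries are Bb4, F4, C4, G3, each down a 4th from the previous.
Extending down a 4th: D3 → A2 → E2.
From E2 the exact shape gives E2 D#2 F#2 C#2 D2.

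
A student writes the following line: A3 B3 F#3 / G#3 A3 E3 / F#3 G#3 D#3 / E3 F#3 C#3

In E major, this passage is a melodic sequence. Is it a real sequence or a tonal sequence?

tonal

Every note is diatonic to E major.
Cell 1 has +2 semitones from note 1 to 2, but cell 2 has +1 — the interval quality changes while the contour stays the same, which is the hallmark of a tonal sequence.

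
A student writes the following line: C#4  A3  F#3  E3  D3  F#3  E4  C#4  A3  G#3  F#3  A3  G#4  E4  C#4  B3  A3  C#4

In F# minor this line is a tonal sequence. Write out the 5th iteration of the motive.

With a 6-note motive the entries are C#4, E4, G#4, each up a 3rd from the previous.
Extending up a 3rd: B4 → D5.
From D5 the diatonic shape gives D5 B4 G#4 F#4 E4 G#4.

D5 B4 G#4 F#4 E4 G#4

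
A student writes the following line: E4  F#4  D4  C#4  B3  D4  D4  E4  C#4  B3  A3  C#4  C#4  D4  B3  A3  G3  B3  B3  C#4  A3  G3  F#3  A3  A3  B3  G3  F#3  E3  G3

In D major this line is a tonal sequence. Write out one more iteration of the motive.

Unit = 6 notes; the statements start on E4, D4, C#4, B3, A3, moving down a 2nd each time.
From G3 the diatonic shape gives G3 A3 F#3 E3 D3 F#3.

G3 A3 F#3 E3 D3 F#3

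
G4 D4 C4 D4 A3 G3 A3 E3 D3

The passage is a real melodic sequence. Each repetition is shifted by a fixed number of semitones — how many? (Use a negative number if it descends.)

Unit = 3 notes; the statements start on G4, D4, A3, moving down a 4th each time.
G4 to D4 spans -5 semitones.

-5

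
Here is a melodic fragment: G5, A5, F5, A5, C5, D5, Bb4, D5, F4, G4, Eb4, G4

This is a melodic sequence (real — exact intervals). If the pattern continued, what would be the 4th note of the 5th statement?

F3

The unit is 4 notes. Position-4 pitches of the 3 shown cells: A5, D5, G4.
Each moves down a 5th. Continuing: C4 → F3.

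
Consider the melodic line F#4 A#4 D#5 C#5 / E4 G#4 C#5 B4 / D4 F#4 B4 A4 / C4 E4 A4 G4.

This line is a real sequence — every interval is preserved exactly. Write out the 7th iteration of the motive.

With a 4-note motive the entries are F#4, E4, D4, C4, each down a 2nd from the previous.
Carrying on: Bb3 → Ab3 → Gb3.
Statement 7 starts on Gb3 and keeps the same exact contour: Gb3 Bb3 Eb4 Db4.

Gb3 Bb3 Eb4 Db4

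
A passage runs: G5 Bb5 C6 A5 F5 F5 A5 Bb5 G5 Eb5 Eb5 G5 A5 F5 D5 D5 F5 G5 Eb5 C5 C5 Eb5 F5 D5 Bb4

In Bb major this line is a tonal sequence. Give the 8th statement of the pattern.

G4 Bb4 C5 A4 F4

Unit = 5 notes; the statements start on G5, F5, Eb5, D5, C5, moving down a 2nd each time.
Carrying on: Bb4 → A4 → G4.
Statement 8 starts on G4 and keeps the same diatonic contour: G4 Bb4 C5 A4 F4.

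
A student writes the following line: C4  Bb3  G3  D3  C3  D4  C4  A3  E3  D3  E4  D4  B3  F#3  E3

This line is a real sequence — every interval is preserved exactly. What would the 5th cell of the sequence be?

G#4 F#4 D#4 A#3 G#3

Taking 5-note groups, the heads are C4, D4, E4: the pattern moves up a 2nd.
Carrying on: F#4 → G#4.
Statement 5 starts on G#4 and keeps the same exact contour: G#4 F#4 D#4 A#3 G#3.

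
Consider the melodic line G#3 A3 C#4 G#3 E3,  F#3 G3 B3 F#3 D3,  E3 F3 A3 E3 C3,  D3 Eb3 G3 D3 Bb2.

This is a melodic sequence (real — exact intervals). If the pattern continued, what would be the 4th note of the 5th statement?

C3

The unit is 5 notes. Position-4 pitches of the 4 shown cells: G#3, F#3, E3, D3.
Each moves down a 2nd; the next is C3.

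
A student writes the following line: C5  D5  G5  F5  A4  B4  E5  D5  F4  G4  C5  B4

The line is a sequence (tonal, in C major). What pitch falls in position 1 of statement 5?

The unit is 4 notes. Position-1 pitches of the 3 shown cells: C5, A4, F4.
Extending down a 3rd: D4 → B3.

B3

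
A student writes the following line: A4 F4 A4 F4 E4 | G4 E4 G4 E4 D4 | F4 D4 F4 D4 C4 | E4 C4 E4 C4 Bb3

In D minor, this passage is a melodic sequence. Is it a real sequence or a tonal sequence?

Every note is diatonic to D minor.
Cell 1 has -4 semitones from note 1 to 2, but cell 2 has -3 — the interval quality changes while the contour stays the same, which is the hallmark of a tonal sequence.

tonal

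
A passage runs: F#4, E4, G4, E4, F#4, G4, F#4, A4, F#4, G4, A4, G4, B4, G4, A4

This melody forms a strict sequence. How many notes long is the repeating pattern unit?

5

There are 15 notes; a 5-note unit gives 3 cells:
F#4 E4 G4 E4 F#4 | G4 F#4 A4 F#4 G4 | A4 G4 B4 G4 A4
That's a consistent up a 2nd shift per cell, and no other grouping gives one.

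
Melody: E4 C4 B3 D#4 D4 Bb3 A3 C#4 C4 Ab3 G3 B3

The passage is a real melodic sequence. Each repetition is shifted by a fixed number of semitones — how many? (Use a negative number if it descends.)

-2

Taking 4-note groups, the heads are E4, D4, C4: the pattern moves down a 2nd.
E4→D4 is 62 − 64 = -2 semitones.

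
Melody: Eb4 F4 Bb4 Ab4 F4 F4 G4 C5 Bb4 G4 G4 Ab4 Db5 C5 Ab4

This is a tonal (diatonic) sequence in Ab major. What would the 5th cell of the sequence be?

Taking 5-note groups, the heads are Eb4, F4, G4: the pattern moves up a 2nd.
Continuing the starts: Ab4 → Bb4.
So cell 5 is Bb4 C5 F5 Eb5 C5.

Bb4 C5 F5 Eb5 C5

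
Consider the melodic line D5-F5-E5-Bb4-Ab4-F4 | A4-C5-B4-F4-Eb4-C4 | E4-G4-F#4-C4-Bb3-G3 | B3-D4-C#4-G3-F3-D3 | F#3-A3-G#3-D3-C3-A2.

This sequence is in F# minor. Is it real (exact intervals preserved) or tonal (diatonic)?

Each cell has the same semitone pattern (3, -1, -6, -2, -3) — intervals are preserved exactly.
And F5 lies outside F# minor, so the sequence is real rather than tonal.

real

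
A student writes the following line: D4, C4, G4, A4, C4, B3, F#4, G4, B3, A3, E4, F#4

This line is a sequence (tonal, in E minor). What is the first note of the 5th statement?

G3

Unit = 4 notes; the statements start on D4, C4, B3, moving down a 2nd each time.
Extending the heads down a 2nd: A3 → G3.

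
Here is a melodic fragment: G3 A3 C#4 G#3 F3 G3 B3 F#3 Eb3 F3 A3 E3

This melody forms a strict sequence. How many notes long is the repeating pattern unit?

Try groups of 4 (3 cells in 12 notes):
G3 A3 C#4 G#3 | F3 G3 B3 F#3 | Eb3 F3 A3 E3
Every group is a transposition down a 2nd of the one before; no shorter unit works.

4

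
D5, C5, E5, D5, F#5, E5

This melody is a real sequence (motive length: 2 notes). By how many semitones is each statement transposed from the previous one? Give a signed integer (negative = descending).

2

The 2-note cells begin on D5, E5, F#5 — each up a 2nd from the last.
D5 to E5 spans +2 semitones.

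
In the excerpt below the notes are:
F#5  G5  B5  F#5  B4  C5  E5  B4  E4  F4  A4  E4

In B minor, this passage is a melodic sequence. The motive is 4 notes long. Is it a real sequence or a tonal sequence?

real

Each cell has the same semitone pattern (1, 4, -5) — intervals are preserved exactly.
And C5 lies outside B minor, so the sequence is real rather than tonal.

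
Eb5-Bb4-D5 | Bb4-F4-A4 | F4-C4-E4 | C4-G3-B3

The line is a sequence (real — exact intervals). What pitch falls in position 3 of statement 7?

G#2

Grouping in 3s, the 3rd note of each cell is D5, A4, E4, B3.
Carrying that down a 4th forward: F#3 → C#3 → G#2.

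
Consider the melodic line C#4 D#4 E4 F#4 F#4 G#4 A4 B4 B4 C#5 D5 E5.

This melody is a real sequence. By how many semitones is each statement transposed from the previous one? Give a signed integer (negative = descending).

The 4-note cells begin on C#4, F#4, B4 — each up a 4th from the last.
C#4 to F#4 spans +5 semitones.

5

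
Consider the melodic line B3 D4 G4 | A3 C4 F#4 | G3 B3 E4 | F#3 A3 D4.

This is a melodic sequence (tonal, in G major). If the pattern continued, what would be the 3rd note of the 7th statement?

With 3-note cells, note 3 of each statement runs G4, F#4, E4, D4.
Carrying that down a 2nd forward: C4 → B3 → A3.

A3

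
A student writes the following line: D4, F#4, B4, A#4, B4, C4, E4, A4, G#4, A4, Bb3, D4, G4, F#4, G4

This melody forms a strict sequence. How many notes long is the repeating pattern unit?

There are 15 notes; a 5-note unit gives 3 cells:
D4 F#4 B4 A#4 B4 | C4 E4 A4 G#4 A4 | Bb3 D4 G4 F#4 G4
Each cell is the previous one down a 2nd — so the unit is 5 notes.

5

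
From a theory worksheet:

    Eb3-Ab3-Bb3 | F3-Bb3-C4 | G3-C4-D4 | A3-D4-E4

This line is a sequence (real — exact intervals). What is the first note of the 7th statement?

The 3-note cells begin on Eb3, F3, G3, A3 — each up a 2nd from the last.
Extending the heads up a 2nd: B3 → C#4 → D#4.

D#4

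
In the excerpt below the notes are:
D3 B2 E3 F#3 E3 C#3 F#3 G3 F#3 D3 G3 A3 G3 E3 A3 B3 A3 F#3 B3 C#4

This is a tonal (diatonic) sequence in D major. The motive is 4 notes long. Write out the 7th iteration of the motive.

Unit = 4 notes; the statements start on D3, E3, F#3, G3, A3, moving up a 2nd each time.
Extending up a 2nd: B3 → C#4.
So cell 7 is C#4 A3 D4 E4.

C#4 A3 D4 E4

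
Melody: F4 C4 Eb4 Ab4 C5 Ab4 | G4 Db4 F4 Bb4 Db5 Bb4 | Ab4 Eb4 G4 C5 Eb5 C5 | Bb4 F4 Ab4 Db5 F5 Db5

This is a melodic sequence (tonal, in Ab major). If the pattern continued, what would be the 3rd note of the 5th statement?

Bb4

The unit is 6 notes. Position-3 pitches of the 4 shown cells: Eb4, F4, G4, Ab4.
Each moves up a 2nd; the next is Bb4.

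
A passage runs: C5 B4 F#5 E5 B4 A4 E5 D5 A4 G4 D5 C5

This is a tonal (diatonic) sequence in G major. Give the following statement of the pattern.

With a 4-note motive the entries are C5, B4, A4, each down a 2nd from the previous.
So cell 4 is G4 F#4 C5 B4.

G4 F#4 C5 B4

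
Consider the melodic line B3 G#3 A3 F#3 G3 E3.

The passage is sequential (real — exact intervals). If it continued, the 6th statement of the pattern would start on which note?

Db3

With a 2-note motive the entries are B3, A3, G3, each down a 2nd from the previous.
Extending the heads down a 2nd: F3 → Eb3 → Db3.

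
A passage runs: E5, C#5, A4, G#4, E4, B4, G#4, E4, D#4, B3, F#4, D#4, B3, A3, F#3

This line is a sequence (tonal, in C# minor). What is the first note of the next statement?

C#4

With a 5-note motive the entries are E5, B4, F#4, each down a 4th from the previous.
The next head, down a 4th from F#4, is C#4.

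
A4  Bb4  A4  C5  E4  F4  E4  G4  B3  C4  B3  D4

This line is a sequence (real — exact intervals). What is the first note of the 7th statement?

Taking 4-note groups, the heads are A4, E4, B3: the pattern moves down a 4th.
Extending the heads down a 4th: F#3 → C#3 → G#2 → D#2.

D#2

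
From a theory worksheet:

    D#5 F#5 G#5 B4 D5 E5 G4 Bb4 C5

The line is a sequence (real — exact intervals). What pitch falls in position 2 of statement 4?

Gb4

The unit is 3 notes. Position-2 pitches of the 3 shown cells: F#5, D5, Bb4.
From Bb4, down a 3rd gives Gb4.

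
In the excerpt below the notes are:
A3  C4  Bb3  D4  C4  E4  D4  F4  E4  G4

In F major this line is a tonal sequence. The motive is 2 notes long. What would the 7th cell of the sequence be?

G4 Bb4

Unit = 2 notes; the statements start on A3, Bb3, C4, D4, E4, moving up a 2nd each time.
Continuing the starts: F4 → G4.
From G4 the diatonic shape gives G4 Bb4.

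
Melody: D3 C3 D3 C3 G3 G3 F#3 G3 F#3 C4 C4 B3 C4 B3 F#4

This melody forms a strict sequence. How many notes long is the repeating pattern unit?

5

Try groups of 5 (3 cells in 15 notes):
D3 C3 D3 C3 G3 | G3 F#3 G3 F#3 C4 | C4 B3 C4 B3 F#4
That's a consistent up a 4th shift per cell, and no other grouping gives one.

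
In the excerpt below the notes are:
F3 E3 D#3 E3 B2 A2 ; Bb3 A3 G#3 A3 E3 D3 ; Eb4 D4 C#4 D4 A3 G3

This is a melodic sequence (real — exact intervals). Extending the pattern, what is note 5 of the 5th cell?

G4

The unit is 6 notes. Position-5 pitches of the 3 shown cells: B2, E3, A3.
Carrying that up a 4th forward: D4 → G4.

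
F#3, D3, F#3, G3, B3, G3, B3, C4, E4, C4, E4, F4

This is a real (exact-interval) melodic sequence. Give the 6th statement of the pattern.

G5 Eb5 G5 Ab5

Unit = 4 notes; the statements start on F#3, B3, E4, moving up a 4th each time.
Extending up a 4th: A4 → D5 → G5.
From G5 the exact shape gives G5 Eb5 G5 Ab5.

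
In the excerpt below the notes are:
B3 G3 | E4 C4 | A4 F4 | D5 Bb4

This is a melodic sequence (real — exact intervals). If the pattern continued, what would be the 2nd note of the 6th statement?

The unit is 2 notes. Position-2 pitches of the 4 shown cells: G3, C4, F4, Bb4.
Extending up a 4th: Eb5 → Ab5.

Ab5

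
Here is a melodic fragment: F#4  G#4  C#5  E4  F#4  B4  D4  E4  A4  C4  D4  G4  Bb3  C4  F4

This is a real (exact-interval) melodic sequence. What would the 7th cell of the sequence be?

Gb3 Ab3 Db4

Taking 3-note groups, the heads are F#4, E4, D4, C4, Bb3: the pattern moves down a 2nd.
Continuing the starts: Ab3 → Gb3.
From Gb3 the exact shape gives Gb3 Ab3 Db4.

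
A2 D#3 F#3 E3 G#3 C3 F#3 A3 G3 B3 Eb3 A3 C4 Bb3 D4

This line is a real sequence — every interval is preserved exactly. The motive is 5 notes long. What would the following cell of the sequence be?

Gb3 C4 Eb4 Db4 F4

The 5-note cells begin on A2, C3, Eb3 — each up a 3rd from the last.
So cell 4 is Gb3 C4 Eb4 Db4 F4.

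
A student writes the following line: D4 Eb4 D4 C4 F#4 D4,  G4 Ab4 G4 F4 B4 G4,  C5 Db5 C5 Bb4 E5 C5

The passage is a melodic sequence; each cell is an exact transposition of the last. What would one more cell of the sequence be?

With a 6-note motive the entries are D4, G4, C5, each up a 4th from the previous.
Statement 4 starts on F5 and keeps the same exact contour: F5 Gb5 F5 Eb5 A5 F5.

F5 Gb5 F5 Eb5 A5 F5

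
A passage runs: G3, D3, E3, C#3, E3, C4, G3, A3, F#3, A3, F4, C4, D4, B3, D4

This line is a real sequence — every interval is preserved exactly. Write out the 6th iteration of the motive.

Ab5 Eb5 F5 D5 F5

Unit = 5 notes; the statements start on G3, C4, F4, moving up a 4th each time.
Continuing the starts: Bb4 → Eb5 → Ab5.
Statement 6 starts on Ab5 and keeps the same exact contour: Ab5 Eb5 F5 D5 F5.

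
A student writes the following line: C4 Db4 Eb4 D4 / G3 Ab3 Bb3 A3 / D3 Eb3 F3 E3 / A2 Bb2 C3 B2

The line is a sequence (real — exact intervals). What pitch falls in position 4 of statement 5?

The unit is 4 notes. Position-4 pitches of the 4 shown cells: D4, A3, E3, B2.
Each moves down a 4th; the next is F#2.

F#2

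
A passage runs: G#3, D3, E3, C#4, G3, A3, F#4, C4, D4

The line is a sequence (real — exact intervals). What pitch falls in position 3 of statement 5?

With 3-note cells, note 3 of each statement runs E3, A3, D4.
Extending up a 4th: G4 → C5.

C5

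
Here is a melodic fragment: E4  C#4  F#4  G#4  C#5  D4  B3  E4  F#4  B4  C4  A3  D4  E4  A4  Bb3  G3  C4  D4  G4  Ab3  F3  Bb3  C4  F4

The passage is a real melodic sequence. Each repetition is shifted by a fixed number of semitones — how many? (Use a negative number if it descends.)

-2

The 5-note cells begin on E4, D4, C4, Bb3, Ab3 — each down a 2nd from the last.
Counting half-steps from E4 to D4: -2.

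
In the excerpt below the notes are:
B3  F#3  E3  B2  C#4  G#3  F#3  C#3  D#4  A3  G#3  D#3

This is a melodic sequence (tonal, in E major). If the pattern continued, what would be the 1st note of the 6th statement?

G#4

Grouping in 4s, the 1st note of each cell is B3, C#4, D#4.
Carrying that up a 2nd forward: E4 → F#4 → G#4.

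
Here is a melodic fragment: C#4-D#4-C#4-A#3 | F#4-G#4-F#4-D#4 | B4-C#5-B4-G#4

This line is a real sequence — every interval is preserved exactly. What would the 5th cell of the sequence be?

A5 B5 A5 F#5

The 4-note cells begin on C#4, F#4, B4 — each up a 4th from the last.
Carrying on: E5 → A5.
So cell 5 is A5 B5 A5 F#5.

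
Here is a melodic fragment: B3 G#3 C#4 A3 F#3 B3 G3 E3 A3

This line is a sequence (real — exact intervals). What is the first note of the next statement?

Unit = 3 notes; the statements start on B3, A3, G3, moving down a 2nd each time.
One more step down a 2nd gives F3.

F3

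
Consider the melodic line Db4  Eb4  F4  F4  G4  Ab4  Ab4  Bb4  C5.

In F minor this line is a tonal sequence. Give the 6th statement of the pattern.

With a 3-note motive the entries are Db4, F4, Ab4, each up a 3rd from the previous.
Carrying on: C5 → Eb5 → G5.
From G5 the diatonic shape gives G5 Ab5 Bb5.

G5 Ab5 Bb5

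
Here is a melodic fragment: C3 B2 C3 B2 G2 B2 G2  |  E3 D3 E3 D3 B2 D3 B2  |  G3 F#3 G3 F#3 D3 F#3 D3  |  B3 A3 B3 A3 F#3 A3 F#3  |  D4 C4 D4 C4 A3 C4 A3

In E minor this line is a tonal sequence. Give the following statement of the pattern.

Unit = 7 notes; the statements start on C3, E3, G3, B3, D4, moving up a 3rd each time.
Statement 6 starts on F#4 and keeps the same diatonic contour: F#4 E4 F#4 E4 C4 E4 C4.

F#4 E4 F#4 E4 C4 E4 C4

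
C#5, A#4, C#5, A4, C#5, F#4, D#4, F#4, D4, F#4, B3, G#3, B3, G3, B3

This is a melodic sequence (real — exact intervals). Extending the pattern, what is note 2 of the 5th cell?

Grouping in 5s, the 2nd note of each cell is A#4, D#4, G#3.
Carrying that down a 5th forward: C#3 → F#2.

F#2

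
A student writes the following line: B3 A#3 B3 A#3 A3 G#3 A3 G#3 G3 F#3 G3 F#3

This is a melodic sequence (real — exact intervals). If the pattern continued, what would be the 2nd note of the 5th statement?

With 4-note cells, note 2 of each statement runs A#3, G#3, F#3.
Carrying that down a 2nd forward: E3 → D3.

D3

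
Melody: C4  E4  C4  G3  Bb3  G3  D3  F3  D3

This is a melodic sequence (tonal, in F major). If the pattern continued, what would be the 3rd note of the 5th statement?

E2

The unit is 3 notes. Position-3 pitches of the 3 shown cells: C4, G3, D3.
Each moves down a 4th. Continuing: A2 → E2.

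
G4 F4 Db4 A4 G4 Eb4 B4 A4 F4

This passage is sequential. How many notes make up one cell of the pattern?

9 notes total. Splitting into 3 groups of 3:
G4 F4 Db4 | A4 G4 Eb4 | B4 A4 F4
Every group is a transposition up a 2nd of the one before; no shorter unit works.

3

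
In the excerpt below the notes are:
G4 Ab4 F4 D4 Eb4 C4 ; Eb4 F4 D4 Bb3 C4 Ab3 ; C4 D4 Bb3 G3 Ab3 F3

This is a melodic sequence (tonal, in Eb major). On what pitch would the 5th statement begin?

F3

The 6-note cells begin on G4, Eb4, C4 — each down a 3rd from the last.
Extending the heads down a 3rd: Ab3 → F3.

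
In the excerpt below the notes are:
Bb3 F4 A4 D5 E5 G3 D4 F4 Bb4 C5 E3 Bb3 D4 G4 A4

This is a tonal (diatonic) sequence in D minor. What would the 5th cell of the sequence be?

The 5-note cells begin on Bb3, G3, E3 — each down a 3rd from the last.
Carrying on: C3 → A2.
Statement 5 starts on A2 and keeps the same diatonic contour: A2 E3 G3 C4 D4.

A2 E3 G3 C4 D4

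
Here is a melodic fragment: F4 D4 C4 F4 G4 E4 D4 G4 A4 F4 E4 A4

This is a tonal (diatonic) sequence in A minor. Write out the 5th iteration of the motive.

Unit = 4 notes; the statements start on F4, G4, A4, moving up a 2nd each time.
Extending up a 2nd: B4 → C5.
Statement 5 starts on C5 and keeps the same diatonic contour: C5 A4 G4 C5.

C5 A4 G4 C5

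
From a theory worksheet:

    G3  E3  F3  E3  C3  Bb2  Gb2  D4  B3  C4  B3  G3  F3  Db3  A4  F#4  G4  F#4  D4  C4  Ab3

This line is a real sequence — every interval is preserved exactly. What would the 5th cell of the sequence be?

B5 G#5 A5 G#5 E5 D5 Bb4

With a 7-note motive the entries are G3, D4, A4, each up a 5th from the previous.
Extending up a 5th: E5 → B5.
From B5 the exact shape gives B5 G#5 A5 G#5 E5 D5 Bb4.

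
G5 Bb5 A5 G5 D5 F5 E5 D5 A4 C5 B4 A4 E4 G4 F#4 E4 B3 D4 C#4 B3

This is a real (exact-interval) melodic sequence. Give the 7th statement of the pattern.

With a 4-note motive the entries are G5, D5, A4, E4, B3, each down a 4th from the previous.
Continuing the starts: F#3 → C#3.
From C#3 the exact shape gives C#3 E3 D#3 C#3.

C#3 E3 D#3 C#3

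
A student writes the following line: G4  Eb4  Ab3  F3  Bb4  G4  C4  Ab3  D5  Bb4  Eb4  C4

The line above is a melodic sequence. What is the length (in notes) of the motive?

Try groups of 4 (3 cells in 12 notes):
G4 Eb4 Ab3 F3 | Bb4 G4 C4 Ab3 | D5 Bb4 Eb4 C4
Each cell is the previous one up a 3rd — so the unit is 4 notes.

4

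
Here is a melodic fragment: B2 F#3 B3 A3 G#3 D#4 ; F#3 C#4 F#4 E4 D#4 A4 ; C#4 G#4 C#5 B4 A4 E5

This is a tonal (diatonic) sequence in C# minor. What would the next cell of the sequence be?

G#4 D#5 G#5 F#5 E5 B5

The 6-note cells begin on B2, F#3, C#4 — each up a 5th from the last.
Statement 4 starts on G#4 and keeps the same diatonic contour: G#4 D#5 G#5 F#5 E5 B5.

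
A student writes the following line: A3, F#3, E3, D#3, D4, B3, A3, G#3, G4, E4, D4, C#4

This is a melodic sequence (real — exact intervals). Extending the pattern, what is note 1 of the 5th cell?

Grouping in 4s, the 1st note of each cell is A3, D4, G4.
Carrying that up a 4th forward: C5 → F5.

F5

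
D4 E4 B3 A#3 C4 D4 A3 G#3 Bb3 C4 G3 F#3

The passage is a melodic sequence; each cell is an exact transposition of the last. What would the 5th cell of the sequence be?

Gb3 Ab3 Eb3 D3

With a 4-note motive the entries are D4, C4, Bb3, each down a 2nd from the previous.
Continuing the starts: Ab3 → Gb3.
So cell 5 is Gb3 Ab3 Eb3 D3.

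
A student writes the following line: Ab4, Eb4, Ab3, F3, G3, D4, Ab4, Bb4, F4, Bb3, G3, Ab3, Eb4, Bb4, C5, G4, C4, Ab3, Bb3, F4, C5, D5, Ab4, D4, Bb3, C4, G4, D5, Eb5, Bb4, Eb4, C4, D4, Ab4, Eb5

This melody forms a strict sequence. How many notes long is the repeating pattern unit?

35 notes total. Splitting into 5 groups of 7:
Ab4 Eb4 Ab3 F3 G3 D4 Ab4 | Bb4 F4 Bb3 G3 Ab3 Eb4 Bb4 | C5 G4 C4 Ab3 Bb3 F4 C5 | D5 Ab4 D4 Bb3 C4 G4 D5 | Eb5 Bb4 Eb4 C4 D4 Ab4 Eb5
That's a consistent up a 2nd shift per cell, and no other grouping gives one.

7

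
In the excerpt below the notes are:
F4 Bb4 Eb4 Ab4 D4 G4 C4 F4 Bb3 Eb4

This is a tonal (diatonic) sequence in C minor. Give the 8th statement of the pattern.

F3 Bb3

With a 2-note motive the entries are F4, Eb4, D4, C4, Bb3, each down a 2nd from the previous.
Extending down a 2nd: Ab3 → G3 → F3.
From F3 the diatonic shape gives F3 Bb3.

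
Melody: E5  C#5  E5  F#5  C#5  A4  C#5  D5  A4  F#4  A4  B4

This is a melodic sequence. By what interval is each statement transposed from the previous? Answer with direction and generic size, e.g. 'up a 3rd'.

The 4-note cells begin on E5, C#5, A4 — each down a 3rd from the last.
From E5 to C#5: down a 3rd.

down a 3rd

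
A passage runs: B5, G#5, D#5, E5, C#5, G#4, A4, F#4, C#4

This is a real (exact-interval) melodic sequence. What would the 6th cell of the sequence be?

With a 3-note motive the entries are B5, E5, A4, each down a 5th from the previous.
Continuing the starts: D4 → G3 → C3.
From C3 the exact shape gives C3 A2 E2.

C3 A2 E2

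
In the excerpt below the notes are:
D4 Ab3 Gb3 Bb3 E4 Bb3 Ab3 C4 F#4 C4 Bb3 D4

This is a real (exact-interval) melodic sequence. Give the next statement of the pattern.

G#4 D4 C4 E4

Taking 4-note groups, the heads are D4, E4, F#4: the pattern moves up a 2nd.
Statement 4 starts on G#4 and keeps the same exact contour: G#4 D4 C4 E4.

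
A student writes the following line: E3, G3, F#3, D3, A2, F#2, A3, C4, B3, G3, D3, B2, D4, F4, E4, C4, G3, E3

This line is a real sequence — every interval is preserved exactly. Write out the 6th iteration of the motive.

Unit = 6 notes; the statements start on E3, A3, D4, moving up a 4th each time.
Continuing the starts: G4 → C5 → F5.
So cell 6 is F5 Ab5 G5 Eb5 Bb4 G4.

F5 Ab5 G5 Eb5 Bb4 G4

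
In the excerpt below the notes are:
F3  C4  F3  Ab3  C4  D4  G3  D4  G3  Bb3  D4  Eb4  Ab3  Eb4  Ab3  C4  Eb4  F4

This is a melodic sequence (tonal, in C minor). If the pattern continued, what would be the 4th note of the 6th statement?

The unit is 6 notes. Position-4 pitches of the 3 shown cells: Ab3, Bb3, C4.
Carrying that up a 2nd forward: D4 → Eb4 → F4.

F4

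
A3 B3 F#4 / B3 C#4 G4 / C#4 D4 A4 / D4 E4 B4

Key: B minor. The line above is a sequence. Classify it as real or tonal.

tonal

Every note is diatonic to B minor.
Cell 1 has +7 semitones from note 2 to 3, but cell 2 has +6 — the interval quality changes while the contour stays the same, which is the hallmark of a tonal sequence.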